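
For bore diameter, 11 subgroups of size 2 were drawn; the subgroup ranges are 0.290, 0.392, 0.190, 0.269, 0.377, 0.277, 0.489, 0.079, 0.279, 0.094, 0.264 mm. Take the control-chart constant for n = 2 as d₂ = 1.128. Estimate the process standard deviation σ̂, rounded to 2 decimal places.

R̄ = (0.290 + 0.392 + 0.190 + 0.269 + 0.377 + 0.277 + 0.489 + 0.079 + 0.279 + 0.094 + 0.264) / 11 = 0.2727
σ̂ = R̄ / d₂ = 0.2727 / 1.128 = 0.2418

0.24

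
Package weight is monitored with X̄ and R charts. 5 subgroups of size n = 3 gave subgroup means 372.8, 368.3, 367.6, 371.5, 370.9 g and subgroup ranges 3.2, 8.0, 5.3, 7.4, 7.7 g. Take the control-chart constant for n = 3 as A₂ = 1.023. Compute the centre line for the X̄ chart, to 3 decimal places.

X̄̄ = (372.8 + 368.3 + 367.6 + 371.5 + 370.9) / 5 = 1851.1000 / 5 = 370.2200
CL = X̄̄ = 370.2200

370.220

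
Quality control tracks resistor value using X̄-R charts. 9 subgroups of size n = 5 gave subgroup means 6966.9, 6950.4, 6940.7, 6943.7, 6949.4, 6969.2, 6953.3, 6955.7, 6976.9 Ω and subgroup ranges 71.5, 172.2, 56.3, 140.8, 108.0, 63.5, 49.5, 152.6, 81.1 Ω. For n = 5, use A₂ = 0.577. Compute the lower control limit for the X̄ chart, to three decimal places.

X̄̄ = (6966.9 + 6950.4 + 6940.7 + 6943.7 + 6949.4 + 6969.2 + 6953.3 + 6955.7 + 6976.9) / 9 = 62606.2000 / 9 = 6956.2444
R̄ = (71.5 + 172.2 + 56.3 + 140.8 + 108.0 + 63.5 + 49.5 + 152.6 + 81.1) / 9 = 895.5000 / 9 = 99.5000
LCL = X̄̄ − A₂·R̄ = 6956.2444 − 0.577 × 99.5000 = 6898.8329

6898.833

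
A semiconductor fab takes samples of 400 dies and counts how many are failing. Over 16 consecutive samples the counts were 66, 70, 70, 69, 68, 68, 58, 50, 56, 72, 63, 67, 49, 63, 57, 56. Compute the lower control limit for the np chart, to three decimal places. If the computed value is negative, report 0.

40.822

p̄ = Σdᵢ / (k·n) = 1002 / (16 × 400) = 0.15656
LCL = np̄ − 3·√(np̄(1−p̄)) = 62.6250 − 3 × 7.2678 = 40.8217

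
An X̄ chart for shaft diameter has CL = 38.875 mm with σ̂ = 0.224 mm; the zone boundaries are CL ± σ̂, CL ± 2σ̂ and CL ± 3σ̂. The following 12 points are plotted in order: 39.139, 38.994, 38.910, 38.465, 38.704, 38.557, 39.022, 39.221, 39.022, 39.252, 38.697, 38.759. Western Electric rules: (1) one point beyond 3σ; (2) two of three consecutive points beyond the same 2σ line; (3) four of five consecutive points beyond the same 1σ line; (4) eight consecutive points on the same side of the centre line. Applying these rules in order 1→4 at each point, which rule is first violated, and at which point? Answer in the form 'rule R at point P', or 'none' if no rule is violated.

none

Zone of each point (C = within 1σ̂, B = 1σ̂–2σ̂, A = 2σ̂–3σ̂, * = beyond 3σ̂; sign = side of CL): 1:+B, 2:+C, 3:+C, 4:-B, 5:-C, 6:-B, 7:+C, 8:+B, 9:+C, 10:+B, 11:-C, 12:-C
No rule fires across all 12 points.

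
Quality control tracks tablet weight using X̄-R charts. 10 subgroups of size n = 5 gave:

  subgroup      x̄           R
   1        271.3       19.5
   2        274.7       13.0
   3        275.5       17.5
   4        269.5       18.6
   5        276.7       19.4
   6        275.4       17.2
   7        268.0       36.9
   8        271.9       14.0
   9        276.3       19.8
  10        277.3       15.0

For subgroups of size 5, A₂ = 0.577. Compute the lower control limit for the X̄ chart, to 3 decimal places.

X̄̄ = (271.3 + 274.7 + 275.5 + 269.5 + 276.7 + 275.4 + 268.0 + 271.9 + 276.3 + 277.3) / 10 = 2736.6000 / 10 = 273.6600
R̄ = (19.5 + 13.0 + 17.5 + 18.6 + 19.4 + 17.2 + 36.9 + 14.0 + 19.8 + 15.0) / 10 = 190.9000 / 10 = 19.0900
LCL = X̄̄ − A₂·R̄ = 273.6600 − 0.577 × 19.0900 = 262.6451

262.645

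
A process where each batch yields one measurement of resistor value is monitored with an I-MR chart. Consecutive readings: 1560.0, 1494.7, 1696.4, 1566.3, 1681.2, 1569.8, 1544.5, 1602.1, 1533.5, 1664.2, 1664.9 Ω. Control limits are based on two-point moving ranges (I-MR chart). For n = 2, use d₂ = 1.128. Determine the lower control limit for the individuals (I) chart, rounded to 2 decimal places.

X̄ = (1560.0 + 1494.7 + 1696.4 + 1566.3 + 1681.2 + 1569.8 + 1544.5 + 1602.1 + 1533.5 + 1664.2 + 1664.9) / 11 = 1597.9636
Moving ranges: 65.3, 201.7, 130.1, 114.9, 111.4, 25.3, 57.6, 68.6, 130.7, 0.7; M̄R̄ = 906.3000 / 10 = 90.6300
LCL = X̄ − 3·M̄R̄/d₂ = 1597.9636 − 3 × 90.6300 / 1.128 = 1356.9264

1356.93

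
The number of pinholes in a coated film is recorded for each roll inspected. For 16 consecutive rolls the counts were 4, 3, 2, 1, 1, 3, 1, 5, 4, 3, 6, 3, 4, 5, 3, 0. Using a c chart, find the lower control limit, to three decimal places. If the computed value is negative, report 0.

c̄ = (4 + 3 + 2 + 1 + 1 + 3 + 1 + 5 + 4 + 3 + 6 + 3 + 4 + 5 + 3 + 0) / 16 = 48 / 16 = 3.0000
LCL = c̄ − 3√c̄ = 3.0000 − 3 × 1.7321 = -2.1962 → 0 (cannot be negative)

0.000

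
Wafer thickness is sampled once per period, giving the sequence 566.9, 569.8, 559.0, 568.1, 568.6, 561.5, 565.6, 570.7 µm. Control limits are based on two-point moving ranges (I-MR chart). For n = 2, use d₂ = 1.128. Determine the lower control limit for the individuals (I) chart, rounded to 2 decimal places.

551.23

X̄ = (566.9 + 569.8 + 559.0 + 568.1 + 568.6 + 561.5 + 565.6 + 570.7) / 8 = 566.2750
Moving ranges: 2.9, 10.8, 9.1, 0.5, 7.1, 4.1, 5.1; M̄R̄ = 39.6000 / 7 = 5.6571
LCL = X̄ − 3·M̄R̄/d₂ = 566.2750 − 3 × 5.6571 / 1.128 = 551.2294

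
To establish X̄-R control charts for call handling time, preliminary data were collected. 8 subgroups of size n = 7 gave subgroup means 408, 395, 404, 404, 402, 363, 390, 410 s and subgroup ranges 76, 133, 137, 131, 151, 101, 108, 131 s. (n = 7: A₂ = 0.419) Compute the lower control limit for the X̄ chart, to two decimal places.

346.30

X̄̄ = (408 + 395 + 404 + 404 + 402 + 363 + 390 + 410) / 8 = 3176.0000 / 8 = 397.0000
R̄ = (76 + 133 + 137 + 131 + 151 + 101 + 108 + 131) / 8 = 968.0000 / 8 = 121.0000
LCL = X̄̄ − A₂·R̄ = 397.0000 − 0.419 × 121.0000 = 346.3010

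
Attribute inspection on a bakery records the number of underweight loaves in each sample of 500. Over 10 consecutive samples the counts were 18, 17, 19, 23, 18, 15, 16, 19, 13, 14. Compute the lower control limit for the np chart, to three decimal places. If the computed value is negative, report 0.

4.974

p̄ = Σdᵢ / (k·n) = 172 / (10 × 500) = 0.03440
LCL = np̄ − 3·√(np̄(1−p̄)) = 17.2000 − 3 × 4.0753 = 4.9740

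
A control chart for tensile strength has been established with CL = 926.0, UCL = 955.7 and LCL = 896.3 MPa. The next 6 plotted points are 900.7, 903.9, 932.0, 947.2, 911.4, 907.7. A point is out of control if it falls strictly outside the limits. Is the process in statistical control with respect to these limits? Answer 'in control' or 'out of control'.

in control

All 6 points lie within [896.3, 955.7].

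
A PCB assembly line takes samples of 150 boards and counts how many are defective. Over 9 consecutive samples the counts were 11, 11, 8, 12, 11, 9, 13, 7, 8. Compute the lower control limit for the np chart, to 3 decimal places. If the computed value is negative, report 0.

p̄ = Σdᵢ / (k·n) = 90 / (9 × 150) = 0.06667
LCL = np̄ − 3·√(np̄(1−p̄)) = 10.0000 − 3 × 3.0551 = 0.8348

0.835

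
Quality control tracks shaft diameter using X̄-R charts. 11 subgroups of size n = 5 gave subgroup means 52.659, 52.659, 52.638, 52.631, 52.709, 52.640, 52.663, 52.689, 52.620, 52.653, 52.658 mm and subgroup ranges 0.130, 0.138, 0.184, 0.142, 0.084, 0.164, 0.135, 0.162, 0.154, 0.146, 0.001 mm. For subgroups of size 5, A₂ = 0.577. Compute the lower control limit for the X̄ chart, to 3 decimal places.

52.581

X̄̄ = (52.659 + 52.659 + 52.638 + 52.631 + 52.709 + 52.640 + 52.663 + 52.689 + 52.620 + 52.653 + 52.658) / 11 = 579.2190 / 11 = 52.6563
R̄ = (0.130 + 0.138 + 0.184 + 0.142 + 0.084 + 0.164 + 0.135 + 0.162 + 0.154 + 0.146 + 0.001) / 11 = 1.4400 / 11 = 0.1309
LCL = X̄̄ − A₂·R̄ = 52.6563 − 0.577 × 0.1309 = 52.5807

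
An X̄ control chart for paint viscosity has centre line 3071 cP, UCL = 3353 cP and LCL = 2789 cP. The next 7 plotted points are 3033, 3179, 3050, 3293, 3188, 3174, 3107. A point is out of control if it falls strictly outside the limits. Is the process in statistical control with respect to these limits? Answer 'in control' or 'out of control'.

in control

All 7 points lie within [2789, 3353].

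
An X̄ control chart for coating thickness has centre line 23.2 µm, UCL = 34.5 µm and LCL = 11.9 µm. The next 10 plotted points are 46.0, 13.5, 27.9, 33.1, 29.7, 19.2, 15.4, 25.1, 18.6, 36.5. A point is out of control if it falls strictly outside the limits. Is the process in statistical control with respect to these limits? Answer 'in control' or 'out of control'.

out of control

Compare each point to [11.9, 34.5]: sample 1 = 46.0 > UCL; sample 10 = 36.5 > UCL.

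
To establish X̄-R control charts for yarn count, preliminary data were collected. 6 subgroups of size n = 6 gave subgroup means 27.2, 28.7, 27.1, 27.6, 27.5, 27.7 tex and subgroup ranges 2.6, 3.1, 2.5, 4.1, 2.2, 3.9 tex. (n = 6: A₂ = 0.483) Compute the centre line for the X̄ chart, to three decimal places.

X̄̄ = (27.2 + 28.7 + 27.1 + 27.6 + 27.5 + 27.7) / 6 = 165.8000 / 6 = 27.6333
CL = X̄̄ = 27.6333

27.633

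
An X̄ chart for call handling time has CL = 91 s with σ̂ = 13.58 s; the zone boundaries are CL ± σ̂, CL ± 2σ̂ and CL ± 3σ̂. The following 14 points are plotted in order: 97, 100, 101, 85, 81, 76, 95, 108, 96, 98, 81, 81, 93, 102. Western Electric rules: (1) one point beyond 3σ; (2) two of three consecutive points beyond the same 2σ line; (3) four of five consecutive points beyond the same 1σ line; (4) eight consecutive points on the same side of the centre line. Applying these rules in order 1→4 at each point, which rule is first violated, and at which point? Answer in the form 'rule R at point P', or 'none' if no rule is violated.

none

Zone of each point (C = within 1σ̂, B = 1σ̂–2σ̂, A = 2σ̂–3σ̂, * = beyond 3σ̂; sign = side of CL): 1:+C, 2:+C, 3:+C, 4:-C, 5:-C, 6:-B, 7:+C, 8:+B, 9:+C, 10:+C, 11:-C, 12:-C, 13:+C, 14:+C
No rule fires across all 14 points.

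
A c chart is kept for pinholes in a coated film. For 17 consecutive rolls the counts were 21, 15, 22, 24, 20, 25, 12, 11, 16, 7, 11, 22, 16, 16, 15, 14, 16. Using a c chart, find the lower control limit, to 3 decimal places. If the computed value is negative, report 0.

c̄ = (21 + 15 + 22 + 24 + 20 + 25 + 12 + 11 + 16 + 7 + 11 + 22 + 16 + 16 + 15 + 14 + 16) / 17 = 283 / 17 = 16.6471
LCL = c̄ − 3√c̄ = 16.6471 − 3 × 4.0801 = 4.4068

4.407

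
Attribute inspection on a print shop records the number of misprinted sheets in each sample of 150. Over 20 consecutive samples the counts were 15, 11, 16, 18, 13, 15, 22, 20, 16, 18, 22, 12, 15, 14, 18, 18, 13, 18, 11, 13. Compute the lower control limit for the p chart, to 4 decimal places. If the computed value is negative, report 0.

0.0306

p̄ = Σdᵢ / (k·n) = 318 / (20 × 150) = 0.10600
LCL = p̄ − 3·√(p̄(1−p̄)/n) = 0.10600 − 3 × 0.02513 = 0.03060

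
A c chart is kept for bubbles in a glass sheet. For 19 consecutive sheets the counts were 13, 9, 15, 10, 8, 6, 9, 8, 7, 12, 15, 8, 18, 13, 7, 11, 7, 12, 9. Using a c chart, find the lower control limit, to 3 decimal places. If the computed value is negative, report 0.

0.708

c̄ = (13 + 9 + 15 + 10 + 8 + 6 + 9 + 8 + 7 + 12 + 15 + 8 + 18 + 13 + 7 + 11 + 7 + 12 + 9) / 19 = 197 / 19 = 10.3684
LCL = c̄ − 3√c̄ = 10.3684 − 3 × 3.2200 = 0.7084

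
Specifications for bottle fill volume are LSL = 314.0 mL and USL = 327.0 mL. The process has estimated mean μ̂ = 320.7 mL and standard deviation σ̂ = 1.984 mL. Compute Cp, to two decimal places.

1.09

Cp = (USL − LSL) / (6σ̂) = (327.0 − 314.0) / (6 × 1.984) = 13.0000 / 11.9040 = 1.0921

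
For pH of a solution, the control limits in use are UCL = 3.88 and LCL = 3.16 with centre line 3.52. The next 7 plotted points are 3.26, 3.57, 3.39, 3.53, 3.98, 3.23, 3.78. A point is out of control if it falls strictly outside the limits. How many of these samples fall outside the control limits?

1

Compare each point to [3.16, 3.88]: sample 5 = 3.98 > UCL.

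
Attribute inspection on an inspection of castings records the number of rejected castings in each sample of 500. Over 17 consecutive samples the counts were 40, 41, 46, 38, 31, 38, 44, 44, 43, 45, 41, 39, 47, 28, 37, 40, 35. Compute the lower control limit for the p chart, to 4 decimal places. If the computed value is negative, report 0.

0.0433

p̄ = Σdᵢ / (k·n) = 677 / (17 × 500) = 0.07965
LCL = p̄ − 3·√(p̄(1−p̄)/n) = 0.07965 − 3 × 0.01211 = 0.04332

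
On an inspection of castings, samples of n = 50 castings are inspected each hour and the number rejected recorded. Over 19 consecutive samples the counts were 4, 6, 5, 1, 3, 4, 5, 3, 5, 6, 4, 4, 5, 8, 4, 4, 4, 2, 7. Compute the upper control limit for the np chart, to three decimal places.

p̄ = Σdᵢ / (k·n) = 84 / (19 × 50) = 0.08842
UCL = np̄ + 3·√(np̄(1−p̄)) = 4.4211 + 3 × √(4.4211×0.91158) = 4.4211 + 3 × 2.0075 = 10.4436

10.444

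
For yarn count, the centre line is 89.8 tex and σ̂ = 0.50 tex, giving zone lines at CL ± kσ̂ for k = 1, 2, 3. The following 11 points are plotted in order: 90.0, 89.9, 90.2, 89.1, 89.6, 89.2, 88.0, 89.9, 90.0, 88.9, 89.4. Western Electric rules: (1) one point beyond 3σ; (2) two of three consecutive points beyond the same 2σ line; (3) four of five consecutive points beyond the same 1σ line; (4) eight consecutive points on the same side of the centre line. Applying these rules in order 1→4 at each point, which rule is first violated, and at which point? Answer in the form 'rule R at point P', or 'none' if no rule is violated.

rule 1 at point 7

Zone of each point (C = within 1σ̂, B = 1σ̂–2σ̂, A = 2σ̂–3σ̂, * = beyond 3σ̂; sign = side of CL): 1:+C, 2:+C, 3:+C, 4:-B, 5:-C, 6:-B, 7:-*, 8:+C, 9:+C, 10:-B, 11:-C
Rule 1 (one point beyond the 3σ limits) is satisfied at point 7.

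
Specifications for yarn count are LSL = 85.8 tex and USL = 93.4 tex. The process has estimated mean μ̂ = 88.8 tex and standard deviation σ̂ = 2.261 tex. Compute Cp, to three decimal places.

Cp = (USL − LSL) / (6σ̂) = (93.4 − 85.8) / (6 × 2.261) = 7.6000 / 13.5660 = 0.5602

0.560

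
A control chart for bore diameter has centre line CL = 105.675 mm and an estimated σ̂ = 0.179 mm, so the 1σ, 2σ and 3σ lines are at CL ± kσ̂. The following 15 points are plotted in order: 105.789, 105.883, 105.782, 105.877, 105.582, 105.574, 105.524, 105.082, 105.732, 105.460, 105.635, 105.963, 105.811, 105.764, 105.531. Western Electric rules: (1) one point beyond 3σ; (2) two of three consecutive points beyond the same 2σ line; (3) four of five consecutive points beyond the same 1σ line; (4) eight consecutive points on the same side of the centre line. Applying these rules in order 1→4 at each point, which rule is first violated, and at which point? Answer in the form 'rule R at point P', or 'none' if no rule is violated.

Zone of each point (C = within 1σ̂, B = 1σ̂–2σ̂, A = 2σ̂–3σ̂, * = beyond 3σ̂; sign = side of CL): 1:+C, 2:+B, 3:+C, 4:+B, 5:-C, 6:-C, 7:-C, 8:-*, 9:+C, 10:-B, 11:-C, 12:+B, 13:+C, 14:+C, 15:-C
Rule 1 (one point beyond the 3σ limits) is satisfied at point 8.

rule 1 at point 8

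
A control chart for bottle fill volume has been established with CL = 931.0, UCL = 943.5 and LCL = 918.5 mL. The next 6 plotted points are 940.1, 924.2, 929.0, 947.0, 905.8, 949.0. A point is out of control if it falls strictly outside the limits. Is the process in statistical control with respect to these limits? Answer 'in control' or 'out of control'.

out of control

Compare each point to [918.5, 943.5]: sample 4 = 947.0 > UCL; sample 5 = 905.8 < LCL; sample 6 = 949.0 > UCL.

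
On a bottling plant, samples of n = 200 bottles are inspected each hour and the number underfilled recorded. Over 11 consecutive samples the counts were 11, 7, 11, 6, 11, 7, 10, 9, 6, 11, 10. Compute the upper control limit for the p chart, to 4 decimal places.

p̄ = Σdᵢ / (k·n) = 99 / (11 × 200) = 0.04500
UCL = p̄ + 3·√(p̄(1−p̄)/n) = 0.04500 + 3 × √(0.04500×0.95500/200) = 0.04500 + 3 × 0.01466 = 0.08898

0.0890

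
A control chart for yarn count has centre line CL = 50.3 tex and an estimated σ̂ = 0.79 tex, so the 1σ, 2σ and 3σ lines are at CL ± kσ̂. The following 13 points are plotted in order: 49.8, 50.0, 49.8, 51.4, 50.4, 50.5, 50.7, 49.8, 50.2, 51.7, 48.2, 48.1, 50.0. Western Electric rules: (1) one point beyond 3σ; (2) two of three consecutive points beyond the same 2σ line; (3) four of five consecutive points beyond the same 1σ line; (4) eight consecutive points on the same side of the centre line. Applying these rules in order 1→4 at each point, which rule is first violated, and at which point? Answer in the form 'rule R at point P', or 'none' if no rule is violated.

rule 2 at point 12

Zone of each point (C = within 1σ̂, B = 1σ̂–2σ̂, A = 2σ̂–3σ̂, * = beyond 3σ̂; sign = side of CL): 1:-C, 2:-C, 3:-C, 4:+B, 5:+C, 6:+C, 7:+C, 8:-C, 9:-C, 10:+B, 11:-A, 12:-A, 13:-C
Rule 2 (two of three consecutive points beyond the same 2σ limit) is satisfied at point 12.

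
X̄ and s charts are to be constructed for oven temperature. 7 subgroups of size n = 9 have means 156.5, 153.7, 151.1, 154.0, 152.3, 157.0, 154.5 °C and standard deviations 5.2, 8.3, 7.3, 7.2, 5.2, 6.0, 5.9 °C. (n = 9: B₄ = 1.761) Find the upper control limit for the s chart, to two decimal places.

s̄ = (5.2 + 8.3 + 7.3 + 7.2 + 5.2 + 6.0 + 5.9) / 7 = 6.4429
UCL_s = B₄·s̄ = 1.761 × 6.4429 = 11.3459

11.35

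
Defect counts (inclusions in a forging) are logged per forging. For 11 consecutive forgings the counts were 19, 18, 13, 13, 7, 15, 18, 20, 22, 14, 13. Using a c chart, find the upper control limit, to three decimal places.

c̄ = (19 + 18 + 13 + 13 + 7 + 15 + 18 + 20 + 22 + 14 + 13) / 11 = 172 / 11 = 15.6364
UCL = c̄ + 3√c̄ = 15.6364 + 3 × √15.6364 = 15.6364 + 3 × 3.9543 = 27.4992

27.499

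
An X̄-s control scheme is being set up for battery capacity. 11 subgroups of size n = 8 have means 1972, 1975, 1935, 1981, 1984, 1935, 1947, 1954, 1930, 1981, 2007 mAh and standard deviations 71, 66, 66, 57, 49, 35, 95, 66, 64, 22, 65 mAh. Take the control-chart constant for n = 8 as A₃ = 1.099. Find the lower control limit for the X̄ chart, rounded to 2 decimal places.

1898.19

X̄̄ = (1972 + 1975 + 1935 + 1981 + 1984 + 1935 + 1947 + 1954 + 1930 + 1981 + 2007) / 11 = 1963.7273
s̄ = (71 + 66 + 66 + 57 + 49 + 35 + 95 + 66 + 64 + 22 + 65) / 11 = 59.6364
LCL = X̄̄ − A₃·s̄ = 1963.7273 − 1.099 × 59.6364 = 1898.1869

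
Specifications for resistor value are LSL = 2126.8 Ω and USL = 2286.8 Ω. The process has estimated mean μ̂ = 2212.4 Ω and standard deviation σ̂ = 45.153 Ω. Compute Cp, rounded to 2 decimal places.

0.59

Cp = (USL − LSL) / (6σ̂) = (2286.8 − 2126.8) / (6 × 45.153) = 160.0000 / 270.9180 = 0.5906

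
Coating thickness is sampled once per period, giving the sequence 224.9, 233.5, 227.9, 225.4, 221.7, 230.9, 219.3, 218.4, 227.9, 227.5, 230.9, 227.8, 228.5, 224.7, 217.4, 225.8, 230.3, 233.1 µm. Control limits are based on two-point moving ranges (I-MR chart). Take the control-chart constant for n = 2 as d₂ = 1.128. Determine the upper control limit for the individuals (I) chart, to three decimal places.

X̄ = (224.9 + 233.5 + 227.9 + 225.4 + 221.7 + 230.9 + 219.3 + 218.4 + 227.9 + 227.5 + 230.9 + 227.8 + 228.5 + 224.7 + 217.4 + 225.8 + 230.3 + 233.1) / 18 = 226.4389
Moving ranges: 8.6, 5.6, 2.5, 3.7, 9.2, 11.6, 0.9, 9.5, 0.4, 3.4, 3.1, 0.7, 3.8, 7.3, 8.4, 4.5, 2.8; M̄R̄ = 86.0000 / 17 = 5.0588
UCL = X̄ + 3·M̄R̄/d₂ = 226.4389 + 3 × 5.0588 / 1.128 = 239.8932

239.893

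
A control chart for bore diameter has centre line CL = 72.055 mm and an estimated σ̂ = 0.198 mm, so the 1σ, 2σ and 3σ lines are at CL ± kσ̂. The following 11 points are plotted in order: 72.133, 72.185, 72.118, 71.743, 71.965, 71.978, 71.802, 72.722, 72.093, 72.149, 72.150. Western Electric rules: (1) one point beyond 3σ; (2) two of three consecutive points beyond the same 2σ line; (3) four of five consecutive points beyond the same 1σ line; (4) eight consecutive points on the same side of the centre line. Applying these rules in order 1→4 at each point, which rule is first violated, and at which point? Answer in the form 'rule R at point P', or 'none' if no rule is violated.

rule 1 at point 8

Zone of each point (C = within 1σ̂, B = 1σ̂–2σ̂, A = 2σ̂–3σ̂, * = beyond 3σ̂; sign = side of CL): 1:+C, 2:+C, 3:+C, 4:-B, 5:-C, 6:-C, 7:-B, 8:+*, 9:+C, 10:+C, 11:+C
Rule 1 (one point beyond the 3σ limits) is satisfied at point 8.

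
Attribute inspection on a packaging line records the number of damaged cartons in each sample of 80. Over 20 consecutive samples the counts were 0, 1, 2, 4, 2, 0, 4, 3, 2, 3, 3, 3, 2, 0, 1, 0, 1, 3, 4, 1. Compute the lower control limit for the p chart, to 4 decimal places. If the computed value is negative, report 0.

0.0000

p̄ = Σdᵢ / (k·n) = 39 / (20 × 80) = 0.02438
LCL = p̄ − 3·√(p̄(1−p̄)/n) = 0.02438 − 3 × 0.01724 = -0.02735 → 0 (negative, so LCL = 0)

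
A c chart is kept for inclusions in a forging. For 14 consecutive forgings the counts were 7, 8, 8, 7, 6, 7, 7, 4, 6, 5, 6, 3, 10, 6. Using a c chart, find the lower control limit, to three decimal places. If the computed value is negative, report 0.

0.000

c̄ = (7 + 8 + 8 + 7 + 6 + 7 + 7 + 4 + 6 + 5 + 6 + 3 + 10 + 6) / 14 = 90 / 14 = 6.4286
LCL = c̄ − 3√c̄ = 6.4286 − 3 × 2.5355 = -1.1778 → 0 (cannot be negative)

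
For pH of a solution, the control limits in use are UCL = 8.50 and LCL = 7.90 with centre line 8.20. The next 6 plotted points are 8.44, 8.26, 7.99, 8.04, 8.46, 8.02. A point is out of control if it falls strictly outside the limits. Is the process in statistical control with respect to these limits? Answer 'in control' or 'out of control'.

All 6 points lie within [7.90, 8.50].

in control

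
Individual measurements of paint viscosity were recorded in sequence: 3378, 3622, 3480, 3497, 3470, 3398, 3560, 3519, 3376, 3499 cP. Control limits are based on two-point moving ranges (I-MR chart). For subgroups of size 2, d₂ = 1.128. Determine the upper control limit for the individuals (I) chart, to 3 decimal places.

X̄ = (3378 + 3622 + 3480 + 3497 + 3470 + 3398 + 3560 + 3519 + 3376 + 3499) / 10 = 3479.9000
Moving ranges: 244, 142, 17, 27, 72, 162, 41, 143, 123; M̄R̄ = 971.0000 / 9 = 107.8889
UCL = X̄ + 3·M̄R̄/d₂ = 3479.9000 + 3 × 107.8889 / 1.128 = 3766.8385

3766.839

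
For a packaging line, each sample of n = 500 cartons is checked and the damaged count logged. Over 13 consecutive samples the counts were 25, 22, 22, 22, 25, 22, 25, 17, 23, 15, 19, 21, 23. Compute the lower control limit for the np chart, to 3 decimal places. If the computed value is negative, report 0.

p̄ = Σdᵢ / (k·n) = 281 / (13 × 500) = 0.04323
LCL = np̄ − 3·√(np̄(1−p̄)) = 21.6154 − 3 × 4.5476 = 7.9725

7.972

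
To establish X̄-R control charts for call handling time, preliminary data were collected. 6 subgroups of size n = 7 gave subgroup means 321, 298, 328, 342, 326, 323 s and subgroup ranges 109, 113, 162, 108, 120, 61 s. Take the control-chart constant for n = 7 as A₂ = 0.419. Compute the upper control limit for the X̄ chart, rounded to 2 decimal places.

X̄̄ = (321 + 298 + 328 + 342 + 326 + 323) / 6 = 1938.0000 / 6 = 323.0000
R̄ = (109 + 113 + 162 + 108 + 120 + 61) / 6 = 673.0000 / 6 = 112.1667
UCL = X̄̄ + A₂·R̄ = 323.0000 + 0.419 × 112.1667 = 369.9978

370.00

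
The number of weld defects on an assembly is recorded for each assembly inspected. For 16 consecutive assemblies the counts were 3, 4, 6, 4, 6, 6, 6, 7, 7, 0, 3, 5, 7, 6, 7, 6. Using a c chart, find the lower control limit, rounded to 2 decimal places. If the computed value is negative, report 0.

c̄ = (3 + 4 + 6 + 4 + 6 + 6 + 6 + 7 + 7 + 0 + 3 + 5 + 7 + 6 + 7 + 6) / 16 = 83 / 16 = 5.1875
LCL = c̄ − 3√c̄ = 5.1875 − 3 × 2.2776 = -1.6453 → 0 (cannot be negative)

0.00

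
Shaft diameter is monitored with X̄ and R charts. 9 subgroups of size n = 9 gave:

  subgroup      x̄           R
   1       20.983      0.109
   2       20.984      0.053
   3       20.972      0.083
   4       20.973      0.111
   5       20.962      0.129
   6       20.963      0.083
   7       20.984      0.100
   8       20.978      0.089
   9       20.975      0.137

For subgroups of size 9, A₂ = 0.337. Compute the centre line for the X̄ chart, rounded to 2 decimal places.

20.97

X̄̄ = (20.983 + 20.984 + 20.972 + 20.973 + 20.962 + 20.963 + 20.984 + 20.978 + 20.975) / 9 = 188.7740 / 9 = 20.9749
CL = X̄̄ = 20.9749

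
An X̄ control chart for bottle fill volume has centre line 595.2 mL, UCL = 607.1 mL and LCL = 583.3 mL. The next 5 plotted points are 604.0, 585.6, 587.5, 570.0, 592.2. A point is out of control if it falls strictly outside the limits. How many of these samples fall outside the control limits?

1

Compare each point to [583.3, 607.1]: sample 4 = 570.0 < LCL.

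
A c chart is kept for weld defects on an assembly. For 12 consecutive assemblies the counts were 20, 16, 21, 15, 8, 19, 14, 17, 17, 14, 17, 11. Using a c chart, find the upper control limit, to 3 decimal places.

27.656

c̄ = (20 + 16 + 21 + 15 + 8 + 19 + 14 + 17 + 17 + 14 + 17 + 11) / 12 = 189 / 12 = 15.7500
UCL = c̄ + 3√c̄ = 15.7500 + 3 × √15.7500 = 15.7500 + 3 × 3.9686 = 27.6559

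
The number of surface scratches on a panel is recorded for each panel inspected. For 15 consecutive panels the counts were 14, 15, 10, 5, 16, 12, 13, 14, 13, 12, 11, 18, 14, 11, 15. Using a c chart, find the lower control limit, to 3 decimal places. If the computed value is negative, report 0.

2.106

c̄ = (14 + 15 + 10 + 5 + 16 + 12 + 13 + 14 + 13 + 12 + 11 + 18 + 14 + 11 + 15) / 15 = 193 / 15 = 12.8667
LCL = c̄ − 3√c̄ = 12.8667 − 3 × 3.5870 = 2.1056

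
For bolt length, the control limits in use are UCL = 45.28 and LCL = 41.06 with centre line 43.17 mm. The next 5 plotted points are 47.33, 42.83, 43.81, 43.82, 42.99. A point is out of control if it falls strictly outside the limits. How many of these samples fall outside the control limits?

Compare each point to [41.06, 45.28]: sample 1 = 47.33 > UCL.

1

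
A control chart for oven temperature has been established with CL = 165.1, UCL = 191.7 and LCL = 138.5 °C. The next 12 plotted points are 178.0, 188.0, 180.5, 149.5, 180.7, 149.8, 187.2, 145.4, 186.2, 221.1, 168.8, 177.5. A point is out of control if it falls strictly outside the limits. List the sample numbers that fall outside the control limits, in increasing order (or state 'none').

10

Compare each point to [138.5, 191.7]: sample 10 = 221.1 > UCL.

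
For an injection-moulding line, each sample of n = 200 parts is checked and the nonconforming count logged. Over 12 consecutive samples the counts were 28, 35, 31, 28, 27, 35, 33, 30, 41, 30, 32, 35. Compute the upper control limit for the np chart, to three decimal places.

47.653

p̄ = Σdᵢ / (k·n) = 385 / (12 × 200) = 0.16042
UCL = np̄ + 3·√(np̄(1−p̄)) = 32.0833 + 3 × √(32.0833×0.83958) = 32.0833 + 3 × 5.1901 = 47.6535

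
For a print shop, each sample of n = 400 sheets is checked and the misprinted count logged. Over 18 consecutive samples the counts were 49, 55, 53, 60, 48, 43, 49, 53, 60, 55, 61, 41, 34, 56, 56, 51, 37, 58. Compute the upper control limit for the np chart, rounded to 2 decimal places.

p̄ = Σdᵢ / (k·n) = 919 / (18 × 400) = 0.12764
UCL = np̄ + 3·√(np̄(1−p̄)) = 51.0556 + 3 × √(51.0556×0.87236) = 51.0556 + 3 × 6.6737 = 71.0768

71.08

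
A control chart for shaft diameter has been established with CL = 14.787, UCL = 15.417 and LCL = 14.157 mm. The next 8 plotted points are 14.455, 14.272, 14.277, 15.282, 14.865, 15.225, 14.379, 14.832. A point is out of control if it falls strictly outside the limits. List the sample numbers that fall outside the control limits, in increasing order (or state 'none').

All 8 points lie within [14.157, 15.417].

none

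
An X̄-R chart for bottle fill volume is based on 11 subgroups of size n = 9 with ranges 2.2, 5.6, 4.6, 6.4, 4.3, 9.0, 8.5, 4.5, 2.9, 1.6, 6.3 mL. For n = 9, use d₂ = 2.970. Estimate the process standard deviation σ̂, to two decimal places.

R̄ = (2.2 + 5.6 + 4.6 + 6.4 + 4.3 + 9.0 + 8.5 + 4.5 + 2.9 + 1.6 + 6.3) / 11 = 5.0818
σ̂ = R̄ / d₂ = 5.0818 / 2.970 = 1.7110

1.71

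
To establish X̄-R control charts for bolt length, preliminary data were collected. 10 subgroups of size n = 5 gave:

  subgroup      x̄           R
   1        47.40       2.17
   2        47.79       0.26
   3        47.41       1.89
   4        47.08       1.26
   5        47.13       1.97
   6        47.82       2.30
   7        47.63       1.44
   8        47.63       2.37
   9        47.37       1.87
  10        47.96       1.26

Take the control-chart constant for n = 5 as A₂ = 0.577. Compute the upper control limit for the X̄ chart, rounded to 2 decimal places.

X̄̄ = (47.40 + 47.79 + 47.41 + 47.08 + 47.13 + 47.82 + 47.63 + 47.63 + 47.37 + 47.96) / 10 = 475.2200 / 10 = 47.5220
R̄ = (2.17 + 0.26 + 1.89 + 1.26 + 1.97 + 2.30 + 1.44 + 2.37 + 1.87 + 1.26) / 10 = 16.7900 / 10 = 1.6790
UCL = X̄̄ + A₂·R̄ = 47.5220 + 0.577 × 1.6790 = 48.4908

48.49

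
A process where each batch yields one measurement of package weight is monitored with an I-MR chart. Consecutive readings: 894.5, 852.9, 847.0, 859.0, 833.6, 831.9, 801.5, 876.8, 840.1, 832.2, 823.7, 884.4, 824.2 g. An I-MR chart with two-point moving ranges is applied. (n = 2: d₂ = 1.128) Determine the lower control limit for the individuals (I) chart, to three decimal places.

X̄ = (894.5 + 852.9 + 847.0 + 859.0 + 833.6 + 831.9 + 801.5 + 876.8 + 840.1 + 832.2 + 823.7 + 884.4 + 824.2) / 13 = 846.2923
Moving ranges: 41.6, 5.9, 12.0, 25.4, 1.7, 30.4, 75.3, 36.7, 7.9, 8.5, 60.7, 60.2; M̄R̄ = 366.3000 / 12 = 30.5250
LCL = X̄ − 3·M̄R̄/d₂ = 846.2923 − 3 × 30.5250 / 1.128 = 765.1088

765.109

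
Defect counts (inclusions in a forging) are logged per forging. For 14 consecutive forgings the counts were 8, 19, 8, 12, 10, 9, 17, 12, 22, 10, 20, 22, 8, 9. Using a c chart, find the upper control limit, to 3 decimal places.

c̄ = (8 + 19 + 8 + 12 + 10 + 9 + 17 + 12 + 22 + 10 + 20 + 22 + 8 + 9) / 14 = 186 / 14 = 13.2857
UCL = c̄ + 3√c̄ = 13.2857 + 3 × √13.2857 = 13.2857 + 3 × 3.6450 = 24.2206

24.221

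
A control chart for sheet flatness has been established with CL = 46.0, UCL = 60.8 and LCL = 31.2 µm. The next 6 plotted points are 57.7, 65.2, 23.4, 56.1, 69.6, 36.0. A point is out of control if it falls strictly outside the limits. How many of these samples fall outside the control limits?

3

Compare each point to [31.2, 60.8]: sample 2 = 65.2 > UCL; sample 3 = 23.4 < LCL; sample 5 = 69.6 > UCL.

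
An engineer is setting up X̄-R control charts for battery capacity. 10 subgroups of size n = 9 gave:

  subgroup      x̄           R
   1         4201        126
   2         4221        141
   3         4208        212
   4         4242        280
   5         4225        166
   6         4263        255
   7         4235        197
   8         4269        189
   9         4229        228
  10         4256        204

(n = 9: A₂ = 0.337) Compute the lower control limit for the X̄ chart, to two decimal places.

X̄̄ = (4201 + 4221 + 4208 + 4242 + 4225 + 4263 + 4235 + 4269 + 4229 + 4256) / 10 = 42349.0000 / 10 = 4234.9000
R̄ = (126 + 141 + 212 + 280 + 166 + 255 + 197 + 189 + 228 + 204) / 10 = 1998.0000 / 10 = 199.8000
LCL = X̄̄ − A₂·R̄ = 4234.9000 − 0.337 × 199.8000 = 4167.5674

4167.57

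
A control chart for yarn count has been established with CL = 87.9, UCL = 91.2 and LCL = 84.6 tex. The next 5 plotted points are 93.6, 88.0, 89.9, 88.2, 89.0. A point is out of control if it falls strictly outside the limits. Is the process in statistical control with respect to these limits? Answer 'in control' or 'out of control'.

Compare each point to [84.6, 91.2]: sample 1 = 93.6 > UCL.

out of control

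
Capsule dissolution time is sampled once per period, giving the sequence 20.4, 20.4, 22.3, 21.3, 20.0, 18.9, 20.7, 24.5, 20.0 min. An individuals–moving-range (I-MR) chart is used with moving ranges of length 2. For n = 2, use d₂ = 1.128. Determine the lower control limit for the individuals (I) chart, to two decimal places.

X̄ = (20.4 + 20.4 + 22.3 + 21.3 + 20.0 + 18.9 + 20.7 + 24.5 + 20.0) / 9 = 20.9444
Moving ranges: 0.0, 1.9, 1.0, 1.3, 1.1, 1.8, 3.8, 4.5; M̄R̄ = 15.4000 / 8 = 1.9250
LCL = X̄ − 3·M̄R̄/d₂ = 20.9444 − 3 × 1.9250 / 1.128 = 15.8248

15.82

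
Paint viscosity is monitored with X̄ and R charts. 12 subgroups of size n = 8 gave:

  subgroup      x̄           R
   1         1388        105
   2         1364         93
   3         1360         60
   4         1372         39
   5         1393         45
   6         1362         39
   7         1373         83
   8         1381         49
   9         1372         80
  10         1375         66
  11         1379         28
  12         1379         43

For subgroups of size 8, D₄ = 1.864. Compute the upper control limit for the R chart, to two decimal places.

R̄ = (105 + 93 + 60 + 39 + 45 + 39 + 83 + 49 + 80 + 66 + 28 + 43) / 12 = 730.0000 / 12 = 60.8333
UCL_R = D₄·R̄ = 1.864 × 60.8333 = 113.3933

113.39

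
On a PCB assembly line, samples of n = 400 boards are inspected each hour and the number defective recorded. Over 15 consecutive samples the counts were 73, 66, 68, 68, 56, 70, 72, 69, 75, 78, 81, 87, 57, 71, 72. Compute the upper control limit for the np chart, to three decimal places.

93.775

p̄ = Σdᵢ / (k·n) = 1063 / (15 × 400) = 0.17717
UCL = np̄ + 3·√(np̄(1−p̄)) = 70.8667 + 3 × √(70.8667×0.82283) = 70.8667 + 3 × 7.6362 = 93.7752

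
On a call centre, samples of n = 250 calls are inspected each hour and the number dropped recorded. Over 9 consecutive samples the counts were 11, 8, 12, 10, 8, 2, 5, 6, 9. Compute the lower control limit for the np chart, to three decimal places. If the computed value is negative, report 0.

0.000

p̄ = Σdᵢ / (k·n) = 71 / (9 × 250) = 0.03156
LCL = np̄ − 3·√(np̄(1−p̄)) = 7.8889 − 3 × 2.7640 = -0.4032 → 0 (negative, so LCL = 0)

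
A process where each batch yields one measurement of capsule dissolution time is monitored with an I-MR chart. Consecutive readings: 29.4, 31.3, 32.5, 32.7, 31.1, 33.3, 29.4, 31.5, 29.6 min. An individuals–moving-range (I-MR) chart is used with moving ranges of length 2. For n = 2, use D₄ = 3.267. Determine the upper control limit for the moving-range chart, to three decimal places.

Moving ranges: 1.9, 1.2, 0.2, 1.6, 2.2, 3.9, 2.1, 1.9; M̄R̄ = 15.0000 / 8 = 1.8750
UCL_MR = D₄·M̄R̄ = 3.267 × 1.8750 = 6.1256

6.126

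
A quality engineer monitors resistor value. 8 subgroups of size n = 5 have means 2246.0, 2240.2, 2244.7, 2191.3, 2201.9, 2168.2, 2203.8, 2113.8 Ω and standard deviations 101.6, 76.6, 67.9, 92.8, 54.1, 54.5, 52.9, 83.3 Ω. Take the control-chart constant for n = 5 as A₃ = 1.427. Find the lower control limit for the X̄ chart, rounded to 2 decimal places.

2097.12

X̄̄ = (2246.0 + 2240.2 + 2244.7 + 2191.3 + 2201.9 + 2168.2 + 2203.8 + 2113.8) / 8 = 2201.2375
s̄ = (101.6 + 76.6 + 67.9 + 92.8 + 54.1 + 54.5 + 52.9 + 83.3) / 8 = 72.9625
LCL = X̄̄ − A₃·s̄ = 2201.2375 − 1.427 × 72.9625 = 2097.1200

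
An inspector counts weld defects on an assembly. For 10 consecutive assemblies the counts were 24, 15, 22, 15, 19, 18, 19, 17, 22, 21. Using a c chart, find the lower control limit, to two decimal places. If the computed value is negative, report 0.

c̄ = (24 + 15 + 22 + 15 + 19 + 18 + 19 + 17 + 22 + 21) / 10 = 192 / 10 = 19.2000
LCL = c̄ − 3√c̄ = 19.2000 − 3 × 4.3818 = 6.0547

6.05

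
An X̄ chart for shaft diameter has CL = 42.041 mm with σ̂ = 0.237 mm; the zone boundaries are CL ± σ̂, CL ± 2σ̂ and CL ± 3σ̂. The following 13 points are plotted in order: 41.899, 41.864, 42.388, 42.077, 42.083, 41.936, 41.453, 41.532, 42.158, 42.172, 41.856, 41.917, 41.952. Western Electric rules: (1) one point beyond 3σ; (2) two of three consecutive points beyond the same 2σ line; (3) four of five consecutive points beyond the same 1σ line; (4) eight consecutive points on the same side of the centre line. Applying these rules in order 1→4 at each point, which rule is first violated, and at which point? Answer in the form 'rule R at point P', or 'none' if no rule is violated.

rule 2 at point 8

Zone of each point (C = within 1σ̂, B = 1σ̂–2σ̂, A = 2σ̂–3σ̂, * = beyond 3σ̂; sign = side of CL): 1:-C, 2:-C, 3:+B, 4:+C, 5:+C, 6:-C, 7:-A, 8:-A, 9:+C, 10:+C, 11:-C, 12:-C, 13:-C
Rule 2 (two of three consecutive points beyond the same 2σ limit) is satisfied at point 8.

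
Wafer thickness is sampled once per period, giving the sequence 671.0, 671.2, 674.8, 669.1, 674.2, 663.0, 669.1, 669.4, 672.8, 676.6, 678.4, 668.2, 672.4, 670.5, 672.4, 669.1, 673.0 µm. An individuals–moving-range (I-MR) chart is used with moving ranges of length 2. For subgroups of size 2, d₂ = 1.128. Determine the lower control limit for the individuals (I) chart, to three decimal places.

660.412

X̄ = (671.0 + 671.2 + 674.8 + 669.1 + 674.2 + 663.0 + 669.1 + 669.4 + 672.8 + 676.6 + 678.4 + 668.2 + 672.4 + 670.5 + 672.4 + 669.1 + 673.0) / 17 = 671.4824
Moving ranges: 0.2, 3.6, 5.7, 5.1, 11.2, 6.1, 0.3, 3.4, 3.8, 1.8, 10.2, 4.2, 1.9, 1.9, 3.3, 3.9; M̄R̄ = 66.6000 / 16 = 4.1625
LCL = X̄ − 3·M̄R̄/d₂ = 671.4824 − 3 × 4.1625 / 1.128 = 660.4119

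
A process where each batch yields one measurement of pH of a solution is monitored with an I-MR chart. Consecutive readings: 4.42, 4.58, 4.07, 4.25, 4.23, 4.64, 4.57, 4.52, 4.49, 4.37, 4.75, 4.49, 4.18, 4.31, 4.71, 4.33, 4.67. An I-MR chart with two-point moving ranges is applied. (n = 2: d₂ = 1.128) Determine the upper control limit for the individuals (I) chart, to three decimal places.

5.069

X̄ = (4.42 + 4.58 + 4.07 + 4.25 + 4.23 + 4.64 + 4.57 + 4.52 + 4.49 + 4.37 + 4.75 + 4.49 + 4.18 + 4.31 + 4.71 + 4.33 + 4.67) / 17 = 4.4459
Moving ranges: 0.16, 0.51, 0.18, 0.02, 0.41, 0.07, 0.05, 0.03, 0.12, 0.38, 0.26, 0.31, 0.13, 0.40, 0.38, 0.34; M̄R̄ = 3.7500 / 16 = 0.2344
UCL = X̄ + 3·M̄R̄/d₂ = 4.4459 + 3 × 0.2344 / 1.128 = 5.0692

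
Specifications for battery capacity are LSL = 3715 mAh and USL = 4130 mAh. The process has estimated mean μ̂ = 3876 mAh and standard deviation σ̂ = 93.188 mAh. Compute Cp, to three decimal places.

Cp = (USL − LSL) / (6σ̂) = (4130 − 3715) / (6 × 93.188) = 415.0000 / 559.1280 = 0.7422

0.742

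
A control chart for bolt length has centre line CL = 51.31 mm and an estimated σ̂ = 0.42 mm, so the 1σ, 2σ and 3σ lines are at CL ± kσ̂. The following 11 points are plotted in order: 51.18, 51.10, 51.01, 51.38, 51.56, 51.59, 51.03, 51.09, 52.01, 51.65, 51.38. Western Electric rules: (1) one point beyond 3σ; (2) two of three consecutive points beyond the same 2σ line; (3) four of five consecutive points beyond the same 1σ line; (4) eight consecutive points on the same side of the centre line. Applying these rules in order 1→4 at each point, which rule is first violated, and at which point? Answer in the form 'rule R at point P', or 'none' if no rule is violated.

Zone of each point (C = within 1σ̂, B = 1σ̂–2σ̂, A = 2σ̂–3σ̂, * = beyond 3σ̂; sign = side of CL): 1:-C, 2:-C, 3:-C, 4:+C, 5:+C, 6:+C, 7:-C, 8:-C, 9:+B, 10:+C, 11:+C
No rule fires across all 11 points.

none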